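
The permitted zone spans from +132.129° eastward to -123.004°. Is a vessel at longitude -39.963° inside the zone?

No

Band width going east from +132.129° to -123.004°: ((-123.004 − 132.129) mod 360) = 104.867°.
Offset of -39.963° east of the west edge: ((-39.963 − 132.129) mod 360) = 187.908°.
187.908° > 104.867° ⇒ outside.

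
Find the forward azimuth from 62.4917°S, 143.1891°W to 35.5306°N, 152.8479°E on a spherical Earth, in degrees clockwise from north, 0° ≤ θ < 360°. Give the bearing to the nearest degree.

Δλ = 152.8479 − -143.1891 = 296.0370°; wrapped into (−180°, 180°]: -63.9630°.
θ = atan2( sin Δλ · cos φ₂ , cos φ₁ · sin φ₂ − sin φ₁ · cos φ₂ · cos Δλ )
  = atan2(-0.73121, 0.58525) = -51.327° → normalised to [0°, 360°): 308.673°.

309°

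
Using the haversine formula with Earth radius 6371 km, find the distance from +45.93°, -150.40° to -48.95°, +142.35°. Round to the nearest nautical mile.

Δλ = 142.35 − -150.40 = 292.75°; wrapped into (−180°, 180°]: -67.25°.
Δφ = -48.95 − 45.93 = -94.88°.
a = sin²(Δφ/2) + cos φ₁ · cos φ₂ · sin²(Δλ/2) = 0.682601.
c = 2·atan2(√a, √(1−a)) = 1.94465 rad → d = 6371·c ≈ 12389.34 km ≈ 6689.71 nmi.

6690 nmi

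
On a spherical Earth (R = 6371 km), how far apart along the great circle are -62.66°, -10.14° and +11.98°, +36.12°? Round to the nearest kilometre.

9201 km

Δλ = 36.12 − -10.14 = 46.26°.
Δφ = 11.98 − -62.66 = 74.64°.
a = sin²(Δφ/2) + cos φ₁ · cos φ₂ · sin²(Δλ/2) = 0.436883.
c = 2·atan2(√a, √(1−a)) = 1.44423 rad → d = 6371·c ≈ 9201.16 km.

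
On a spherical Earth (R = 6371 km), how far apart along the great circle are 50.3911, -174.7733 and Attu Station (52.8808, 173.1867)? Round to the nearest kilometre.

875 km

Δλ = 173.1867 − -174.7733 = 347.9600°; wrapped into (−180°, 180°]: -12.0400°.
Δφ = 52.8808 − 50.3911 = 2.4897°.
a = sin²(Δφ/2) + cos φ₁ · cos φ₂ · sin²(Δλ/2) = 0.004704.
c = 2·atan2(√a, √(1−a)) = 0.13727 rad → d = 6371·c ≈ 874.58 km.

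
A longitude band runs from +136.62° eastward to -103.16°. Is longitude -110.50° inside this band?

Band width going east from +136.62° to -103.16°: ((-103.16 − 136.62) mod 360) = 120.22°.
Offset of -110.50° east of the west edge: ((-110.50 − 136.62) mod 360) = 112.88°.
112.88° ≤ 120.22° ⇒ inside.

Yes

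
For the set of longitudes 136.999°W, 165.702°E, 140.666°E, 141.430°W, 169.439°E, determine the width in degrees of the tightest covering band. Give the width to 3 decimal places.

82.335°

Sort the longitudes: -141.430°, -136.999°, +140.666°, +165.702°, +169.439°.
Eastward gaps between consecutive values (wrapping around): 4.431°, 277.665°, 25.036°, 3.737°, 49.131°.
Largest gap = 277.665° ⇒ minimal covering band is its complement: 360° − 277.665° = 82.335°.
Band runs from +140.666° eastward to -136.999°, crossing the antimeridian.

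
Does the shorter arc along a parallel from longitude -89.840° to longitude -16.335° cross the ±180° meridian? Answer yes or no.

Signed shortest Δλ = ((-16.335 − -89.840 + 180) mod 360) − 180 = 73.505°.
Going east by 73.505° from -89.840° reaches -16.335° without touching 180°.

No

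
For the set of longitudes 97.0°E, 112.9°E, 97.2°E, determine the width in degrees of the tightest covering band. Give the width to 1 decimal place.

15.9°

Sort the longitudes: +97.0°, +97.2°, +112.9°.
Eastward gaps between consecutive values (wrapping around): 0.2°, 15.7°, 344.1°.
Largest gap = 344.1° ⇒ minimal covering band is its complement: 360° − 344.1° = 15.9°.
Band runs from +97.0° eastward to +112.9°.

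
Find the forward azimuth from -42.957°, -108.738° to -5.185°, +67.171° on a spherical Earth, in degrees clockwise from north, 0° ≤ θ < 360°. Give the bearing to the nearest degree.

Δλ = 67.171 − -108.738 = 175.909°.
θ = atan2( sin Δλ · cos φ₂ , cos φ₁ · sin φ₂ − sin φ₁ · cos φ₂ · cos Δλ )
  = atan2(0.07105, -0.74307) = 174.538° → normalised to [0°, 360°): 174.538°.

175°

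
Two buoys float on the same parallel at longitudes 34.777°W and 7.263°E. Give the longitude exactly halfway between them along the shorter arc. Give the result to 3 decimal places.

Signed shortest Δλ from -34.777° to +7.263° is +42.040°.
Midpoint longitude = -34.777° + (+42.040°)/2 = -34.777° + 21.020° = -13.757°.

13.757°W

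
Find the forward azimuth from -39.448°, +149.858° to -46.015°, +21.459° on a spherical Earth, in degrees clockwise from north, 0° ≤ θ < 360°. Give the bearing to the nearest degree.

Δλ = 21.459 − 149.858 = -128.399°.
θ = atan2( sin Δλ · cos φ₂ , cos φ₁ · sin φ₂ − sin φ₁ · cos φ₂ · cos Δλ )
  = atan2(-0.54426, -0.82969) = -146.736° → normalised to [0°, 360°): 213.264°.

213°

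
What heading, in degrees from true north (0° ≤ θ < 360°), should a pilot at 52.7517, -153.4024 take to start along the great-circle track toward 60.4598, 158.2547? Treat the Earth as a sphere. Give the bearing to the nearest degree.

Δλ = 158.2547 − -153.4024 = 311.6571°; wrapped into (−180°, 180°]: -48.3429°.
θ = atan2( sin Δλ · cos φ₂ , cos φ₁ · sin φ₂ − sin φ₁ · cos φ₂ · cos Δλ )
  = atan2(-0.36836, 0.26573) = -54.194° → normalised to [0°, 360°): 305.806°.

306°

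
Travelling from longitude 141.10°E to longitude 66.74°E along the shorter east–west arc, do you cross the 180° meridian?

Signed shortest Δλ = ((66.74 − 141.10 + 180) mod 360) − 180 = -74.36°.
Going west by 74.36° from +141.10° reaches +66.74° without touching 180°.

No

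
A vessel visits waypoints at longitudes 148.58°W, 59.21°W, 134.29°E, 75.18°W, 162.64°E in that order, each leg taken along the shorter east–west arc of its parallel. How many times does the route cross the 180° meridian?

3

Leg 1: -148.58° → -59.21°, shortest Δλ = 89.37° (east) — does not cross 180°.
Leg 2: -59.21° → +134.29°, shortest Δλ = -166.5° (west) — crosses 180°.
Leg 3: +134.29° → -75.18°, shortest Δλ = 150.53° (east) — crosses 180°.
Leg 4: -75.18° → +162.64°, shortest Δλ = -122.18° (west) — crosses 180°.
Total crossings: 3.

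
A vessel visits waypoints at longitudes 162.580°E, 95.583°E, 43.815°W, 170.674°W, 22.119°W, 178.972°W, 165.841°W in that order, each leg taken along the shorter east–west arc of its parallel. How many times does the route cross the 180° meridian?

Leg 1: +162.580° → +95.583°, shortest Δλ = -66.997° (west) — does not cross 180°.
Leg 2: +95.583° → -43.815°, shortest Δλ = -139.398° (west) — does not cross 180°.
Leg 3: -43.815° → -170.674°, shortest Δλ = -126.859° (west) — does not cross 180°.
Leg 4: -170.674° → -22.119°, shortest Δλ = 148.555° (east) — does not cross 180°.
Leg 5: -22.119° → -178.972°, shortest Δλ = -156.853° (west) — does not cross 180°.
Leg 6: -178.972° → -165.841°, shortest Δλ = 13.131° (east) — does not cross 180°.
Total crossings: 0.

0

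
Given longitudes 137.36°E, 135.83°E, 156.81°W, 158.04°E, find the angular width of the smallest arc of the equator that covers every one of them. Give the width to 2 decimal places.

67.36°

Sort the longitudes: -156.81°, +135.83°, +137.36°, +158.04°.
Eastward gaps between consecutive values (wrapping around): 292.64°, 1.53°, 20.68°, 45.15°.
Largest gap = 292.64° ⇒ minimal covering band is its complement: 360° − 292.64° = 67.36°.
Band runs from +135.83° eastward to -156.81°, crossing the antimeridian.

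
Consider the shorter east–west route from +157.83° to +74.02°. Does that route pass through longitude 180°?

Signed shortest Δλ = ((74.02 − 157.83 + 180) mod 360) − 180 = -83.81°.
Going west by 83.81° from +157.83° reaches +74.02° without touching 180°.

No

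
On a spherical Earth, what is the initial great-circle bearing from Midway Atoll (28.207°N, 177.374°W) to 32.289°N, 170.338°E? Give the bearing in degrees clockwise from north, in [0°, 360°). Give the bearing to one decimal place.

294.1°

Δλ = 170.338 − -177.374 = 347.712°; wrapped into (−180°, 180°]: -12.288°.
θ = atan2( sin Δλ · cos φ₂ , cos φ₁ · sin φ₂ − sin φ₁ · cos φ₂ · cos Δλ )
  = atan2(-0.17992, 0.08034) = -65.938° → normalised to [0°, 360°): 294.062°.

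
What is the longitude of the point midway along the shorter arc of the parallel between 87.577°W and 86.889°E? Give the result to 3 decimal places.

Signed shortest Δλ from -87.577° to +86.889° is +174.466°.
Midpoint longitude = -87.577° + (+174.466°)/2 = -87.577° + 87.233° = -0.344°.

0.344°W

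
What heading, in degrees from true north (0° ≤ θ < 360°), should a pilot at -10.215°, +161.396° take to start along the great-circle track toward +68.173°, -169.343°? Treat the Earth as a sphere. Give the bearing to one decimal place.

10.6°

Δλ = -169.343 − 161.396 = -330.739°; wrapped into (−180°, 180°]: 29.261°.
θ = atan2( sin Δλ · cos φ₂ , cos φ₁ · sin φ₂ − sin φ₁ · cos φ₂ · cos Δλ )
  = atan2(0.18173, 0.97112) = 10.600° → normalised to [0°, 360°): 10.600°.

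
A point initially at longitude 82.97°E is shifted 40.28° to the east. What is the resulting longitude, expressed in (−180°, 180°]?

123.25°E

Start at +82.97°; shift +40.28° → +123.25°.
+123.25° already lies in (−180°, 180°].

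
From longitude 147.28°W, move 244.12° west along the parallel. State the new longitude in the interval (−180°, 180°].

Start at -147.28°; shift −244.12° → -391.40°.
-391.40° lies outside (−180°, 180°]; add 360° → -31.40°.

31.40°W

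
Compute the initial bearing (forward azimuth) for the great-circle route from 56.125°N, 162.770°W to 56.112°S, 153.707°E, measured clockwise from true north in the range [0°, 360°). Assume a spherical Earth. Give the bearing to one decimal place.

205.7°

Δλ = 153.707 − -162.770 = 316.477°; wrapped into (−180°, 180°]: -43.523°.
θ = atan2( sin Δλ · cos φ₂ , cos φ₁ · sin φ₂ − sin φ₁ · cos φ₂ · cos Δλ )
  = atan2(-0.38397, -0.79837) = -154.315° → normalised to [0°, 360°): 205.685°.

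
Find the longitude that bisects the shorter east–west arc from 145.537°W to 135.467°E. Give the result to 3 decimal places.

Signed shortest Δλ from -145.537° to +135.467° is -78.996°.
Midpoint longitude = -145.537° + (-78.996°)/2 = -145.537° − 39.498° = -185.035°.
Normalise into (−180°, 180°]: +174.965°.
(The naïve average (-145.537 + +135.467)/2 = -5.035° is on the wrong side of the globe.)

174.965°E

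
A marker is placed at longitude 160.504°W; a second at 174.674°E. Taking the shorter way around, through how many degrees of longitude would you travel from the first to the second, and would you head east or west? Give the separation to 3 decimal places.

24.822° west

Raw difference: 174.674 − -160.504 = 335.178°.
Normalise into (−180°, 180°]: 335.178° − 360° = -24.822°.
Negative ⇒ the second point lies to the west; separation 24.822°.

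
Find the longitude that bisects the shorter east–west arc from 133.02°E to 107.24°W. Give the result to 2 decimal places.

Signed shortest Δλ from +133.02° to -107.24° is +119.74°.
Midpoint longitude = +133.02° + (+119.74°)/2 = +133.02° + 59.87° = +192.89°.
Normalise into (−180°, 180°]: -167.11°.
(The naïve average (+133.02 + -107.24)/2 = 12.89° is on the wrong side of the globe.)

167.11°W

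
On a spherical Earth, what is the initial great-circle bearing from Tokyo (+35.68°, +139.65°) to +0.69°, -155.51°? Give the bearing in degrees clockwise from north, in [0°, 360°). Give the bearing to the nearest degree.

105°

Δλ = -155.51 − 139.65 = -295.16°; wrapped into (−180°, 180°]: 64.84°.
θ = atan2( sin Δλ · cos φ₂ , cos φ₁ · sin φ₂ − sin φ₁ · cos φ₂ · cos Δλ )
  = atan2(0.90506, -0.23817) = 104.743° → normalised to [0°, 360°): 104.743°.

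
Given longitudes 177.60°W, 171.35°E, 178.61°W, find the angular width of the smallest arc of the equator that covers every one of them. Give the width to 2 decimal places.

11.05°

Sort the longitudes: -178.61°, -177.60°, +171.35°.
Eastward gaps between consecutive values (wrapping around): 1.01°, 348.95°, 10.04°.
Largest gap = 348.95° ⇒ minimal covering band is its complement: 360° − 348.95° = 11.05°.
Band runs from +171.35° eastward to -177.60°, crossing the antimeridian.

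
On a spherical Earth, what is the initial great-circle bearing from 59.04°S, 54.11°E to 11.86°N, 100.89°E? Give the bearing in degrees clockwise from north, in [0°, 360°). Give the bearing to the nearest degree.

46°

Δλ = 100.89 − 54.11 = 46.78°.
θ = atan2( sin Δλ · cos φ₂ , cos φ₁ · sin φ₂ − sin φ₁ · cos φ₂ · cos Δλ )
  = atan2(0.71317, 0.68043) = 46.346° → normalised to [0°, 360°): 46.346°.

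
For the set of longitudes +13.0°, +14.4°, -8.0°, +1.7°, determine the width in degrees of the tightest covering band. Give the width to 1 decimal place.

Sort the longitudes: -8.0°, +1.7°, +13.0°, +14.4°.
Eastward gaps between consecutive values (wrapping around): 9.7°, 11.3°, 1.4°, 337.6°.
Largest gap = 337.6° ⇒ minimal covering band is its complement: 360° − 337.6° = 22.4°.
Band runs from -8.0° eastward to +14.4°.

22.4°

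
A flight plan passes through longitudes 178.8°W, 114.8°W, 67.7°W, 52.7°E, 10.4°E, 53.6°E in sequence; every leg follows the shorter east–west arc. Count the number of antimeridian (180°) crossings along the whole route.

0

Leg 1: -178.8° → -114.8°, shortest Δλ = 64.0° (east) — does not cross 180°.
Leg 2: -114.8° → -67.7°, shortest Δλ = 47.1° (east) — does not cross 180°.
Leg 3: -67.7° → +52.7°, shortest Δλ = 120.4° (east) — does not cross 180°.
Leg 4: +52.7° → +10.4°, shortest Δλ = -42.3° (west) — does not cross 180°.
Leg 5: +10.4° → +53.6°, shortest Δλ = 43.2° (east) — does not cross 180°.
Total crossings: 0.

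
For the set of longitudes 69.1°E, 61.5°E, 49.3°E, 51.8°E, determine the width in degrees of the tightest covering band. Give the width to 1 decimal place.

19.8°

Sort the longitudes: +49.3°, +51.8°, +61.5°, +69.1°.
Eastward gaps between consecutive values (wrapping around): 2.5°, 9.7°, 7.6°, 340.2°.
Largest gap = 340.2° ⇒ minimal covering band is its complement: 360° − 340.2° = 19.8°.
Band runs from +49.3° eastward to +69.1°.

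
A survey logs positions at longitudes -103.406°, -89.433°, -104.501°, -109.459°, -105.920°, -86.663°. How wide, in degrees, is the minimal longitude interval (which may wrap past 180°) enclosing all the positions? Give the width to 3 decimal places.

Sort the longitudes: -109.459°, -105.920°, -104.501°, -103.406°, -89.433°, -86.663°.
Eastward gaps between consecutive values (wrapping around): 3.539°, 1.419°, 1.095°, 13.973°, 2.770°, 337.204°.
Largest gap = 337.204° ⇒ minimal covering band is its complement: 360° − 337.204° = 22.796°.
Band runs from -109.459° eastward to -86.663°.

22.796°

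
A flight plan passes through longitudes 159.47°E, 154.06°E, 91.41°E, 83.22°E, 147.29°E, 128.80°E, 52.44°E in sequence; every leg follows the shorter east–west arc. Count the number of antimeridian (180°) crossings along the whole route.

Leg 1: +159.47° → +154.06°, shortest Δλ = -5.41° (west) — does not cross 180°.
Leg 2: +154.06° → +91.41°, shortest Δλ = -62.65° (west) — does not cross 180°.
Leg 3: +91.41° → +83.22°, shortest Δλ = -8.19° (west) — does not cross 180°.
Leg 4: +83.22° → +147.29°, shortest Δλ = 64.07° (east) — does not cross 180°.
Leg 5: +147.29° → +128.80°, shortest Δλ = -18.49° (west) — does not cross 180°.
Leg 6: +128.80° → +52.44°, shortest Δλ = -76.36° (west) — does not cross 180°.
Total crossings: 0.

0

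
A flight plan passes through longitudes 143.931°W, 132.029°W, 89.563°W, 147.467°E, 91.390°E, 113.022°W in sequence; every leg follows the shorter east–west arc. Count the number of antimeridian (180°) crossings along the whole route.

2

Leg 1: -143.931° → -132.029°, shortest Δλ = 11.902° (east) — does not cross 180°.
Leg 2: -132.029° → -89.563°, shortest Δλ = 42.466° (east) — does not cross 180°.
Leg 3: -89.563° → +147.467°, shortest Δλ = -122.97° (west) — crosses 180°.
Leg 4: +147.467° → +91.390°, shortest Δλ = -56.077° (west) — does not cross 180°.
Leg 5: +91.390° → -113.022°, shortest Δλ = 155.588° (east) — crosses 180°.
Total crossings: 2.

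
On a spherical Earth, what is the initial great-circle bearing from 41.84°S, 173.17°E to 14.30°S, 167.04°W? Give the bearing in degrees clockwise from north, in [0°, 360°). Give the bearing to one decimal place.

Δλ = -167.04 − 173.17 = -340.21°; wrapped into (−180°, 180°]: 19.79°.
θ = atan2( sin Δλ · cos φ₂ , cos φ₁ · sin φ₂ − sin φ₁ · cos φ₂ · cos Δλ )
  = atan2(0.32808, 0.42419) = 37.719° → normalised to [0°, 360°): 37.719°.

37.7°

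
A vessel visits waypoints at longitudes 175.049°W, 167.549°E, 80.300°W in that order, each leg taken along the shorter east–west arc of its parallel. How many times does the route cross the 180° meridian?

Leg 1: -175.049° → +167.549°, shortest Δλ = -17.402° (west) — crosses 180°.
Leg 2: +167.549° → -80.300°, shortest Δλ = 112.151° (east) — crosses 180°.
Total crossings: 2.

2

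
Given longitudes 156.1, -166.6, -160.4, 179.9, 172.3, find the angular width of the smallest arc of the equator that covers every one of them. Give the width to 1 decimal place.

Sort the longitudes: -166.6°, -160.4°, +156.1°, +172.3°, +179.9°.
Eastward gaps between consecutive values (wrapping around): 6.2°, 316.5°, 16.2°, 7.6°, 13.5°.
Largest gap = 316.5° ⇒ minimal covering band is its complement: 360° − 316.5° = 43.5°.
Band runs from +156.1° eastward to -160.4°, crossing the antimeridian.

43.5°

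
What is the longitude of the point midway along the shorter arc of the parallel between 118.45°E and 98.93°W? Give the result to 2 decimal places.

Signed shortest Δλ from +118.45° to -98.93° is +142.62°.
Midpoint longitude = +118.45° + (+142.62°)/2 = +118.45° + 71.31° = +189.76°.
Normalise into (−180°, 180°]: -170.24°.
(The naïve average (+118.45 + -98.93)/2 = 9.76° is on the wrong side of the globe.)

170.24°W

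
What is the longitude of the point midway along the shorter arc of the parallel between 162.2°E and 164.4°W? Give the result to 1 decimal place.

Signed shortest Δλ from +162.2° to -164.4° is +33.4°.
Midpoint longitude = +162.2° + (+33.4°)/2 = +162.2° + 16.7° = +178.9°.
(The naïve average (+162.2 + -164.4)/2 = -1.1° is on the wrong side of the globe.)

178.9°E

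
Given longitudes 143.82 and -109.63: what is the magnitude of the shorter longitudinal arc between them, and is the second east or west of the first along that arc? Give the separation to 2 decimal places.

Raw difference: -109.63 − 143.82 = -253.45°.
Normalise into (−180°, 180°]: -253.45° + 360° = 106.55°.
Positive ⇒ the second point lies to the east; separation 106.55°.

106.55° east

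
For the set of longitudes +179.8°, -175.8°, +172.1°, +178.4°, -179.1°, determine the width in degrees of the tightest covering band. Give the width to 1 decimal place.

12.1°

Sort the longitudes: -179.1°, -175.8°, +172.1°, +178.4°, +179.8°.
Eastward gaps between consecutive values (wrapping around): 3.3°, 347.9°, 6.3°, 1.4°, 1.1°.
Largest gap = 347.9° ⇒ minimal covering band is its complement: 360° − 347.9° = 12.1°.
Band runs from +172.1° eastward to -175.8°, crossing the antimeridian.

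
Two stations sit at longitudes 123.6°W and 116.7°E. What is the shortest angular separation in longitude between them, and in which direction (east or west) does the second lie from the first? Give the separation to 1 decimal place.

Raw difference: 116.7 − -123.6 = 240.3°.
Normalise into (−180°, 180°]: 240.3° − 360° = -119.7°.
Negative ⇒ the second point lies to the west; separation 119.7°.

119.7° west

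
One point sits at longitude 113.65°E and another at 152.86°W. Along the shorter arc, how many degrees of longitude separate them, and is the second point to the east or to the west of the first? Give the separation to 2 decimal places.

Raw difference: -152.86 − 113.65 = -266.51°.
Normalise into (−180°, 180°]: -266.51° + 360° = 93.49°.
Positive ⇒ the second point lies to the east; separation 93.49°.

93.49° east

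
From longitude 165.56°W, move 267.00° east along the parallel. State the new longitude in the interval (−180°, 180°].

Start at -165.56°; shift +267.00° → +101.44°.
+101.44° already lies in (−180°, 180°].

101.44°E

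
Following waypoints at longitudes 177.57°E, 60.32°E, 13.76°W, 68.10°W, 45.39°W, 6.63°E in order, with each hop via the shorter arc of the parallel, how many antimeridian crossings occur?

0

Leg 1: +177.57° → +60.32°, shortest Δλ = -117.25° (west) — does not cross 180°.
Leg 2: +60.32° → -13.76°, shortest Δλ = -74.08° (west) — does not cross 180°.
Leg 3: -13.76° → -68.10°, shortest Δλ = -54.34° (west) — does not cross 180°.
Leg 4: -68.10° → -45.39°, shortest Δλ = 22.71° (east) — does not cross 180°.
Leg 5: -45.39° → +6.63°, shortest Δλ = 52.02° (east) — does not cross 180°.
Total crossings: 0.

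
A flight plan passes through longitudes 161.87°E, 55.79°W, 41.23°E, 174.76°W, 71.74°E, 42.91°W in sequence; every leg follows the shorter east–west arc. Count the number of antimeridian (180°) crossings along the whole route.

3

Leg 1: +161.87° → -55.79°, shortest Δλ = 142.34° (east) — crosses 180°.
Leg 2: -55.79° → +41.23°, shortest Δλ = 97.02° (east) — does not cross 180°.
Leg 3: +41.23° → -174.76°, shortest Δλ = 144.01° (east) — crosses 180°.
Leg 4: -174.76° → +71.74°, shortest Δλ = -113.5° (west) — crosses 180°.
Leg 5: +71.74° → -42.91°, shortest Δλ = -114.65° (west) — does not cross 180°.
Total crossings: 3.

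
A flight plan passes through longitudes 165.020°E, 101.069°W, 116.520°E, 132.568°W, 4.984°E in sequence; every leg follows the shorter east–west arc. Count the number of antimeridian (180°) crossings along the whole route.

3

Leg 1: +165.020° → -101.069°, shortest Δλ = 93.911° (east) — crosses 180°.
Leg 2: -101.069° → +116.520°, shortest Δλ = -142.411° (west) — crosses 180°.
Leg 3: +116.520° → -132.568°, shortest Δλ = 110.912° (east) — crosses 180°.
Leg 4: -132.568° → +4.984°, shortest Δλ = 137.552° (east) — does not cross 180°.
Total crossings: 3.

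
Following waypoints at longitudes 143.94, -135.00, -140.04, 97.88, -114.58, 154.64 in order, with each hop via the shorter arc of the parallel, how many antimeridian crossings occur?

4

Leg 1: +143.94° → -135.00°, shortest Δλ = 81.06° (east) — crosses 180°.
Leg 2: -135.00° → -140.04°, shortest Δλ = -5.04° (west) — does not cross 180°.
Leg 3: -140.04° → +97.88°, shortest Δλ = -122.08° (west) — crosses 180°.
Leg 4: +97.88° → -114.58°, shortest Δλ = 147.54° (east) — crosses 180°.
Leg 5: -114.58° → +154.64°, shortest Δλ = -90.78° (west) — crosses 180°.
Total crossings: 4.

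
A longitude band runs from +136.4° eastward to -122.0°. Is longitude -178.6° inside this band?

Yes

Band width going east from +136.4° to -122.0°: ((-122.0 − 136.4) mod 360) = 101.6°.
Offset of -178.6° east of the west edge: ((-178.6 − 136.4) mod 360) = 45.0°.
45.0° ≤ 101.6° ⇒ inside.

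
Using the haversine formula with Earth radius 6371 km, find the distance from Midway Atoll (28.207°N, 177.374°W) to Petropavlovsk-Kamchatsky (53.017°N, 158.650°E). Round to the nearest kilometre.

3387 km

Δλ = 158.650 − -177.374 = 336.024°; wrapped into (−180°, 180°]: -23.976°.
Δφ = 53.017 − 28.207 = 24.810°.
a = sin²(Δφ/2) + cos φ₁ · cos φ₂ · sin²(Δλ/2) = 0.069019.
c = 2·atan2(√a, √(1−a)) = 0.53167 rad → d = 6371·c ≈ 3387.27 km.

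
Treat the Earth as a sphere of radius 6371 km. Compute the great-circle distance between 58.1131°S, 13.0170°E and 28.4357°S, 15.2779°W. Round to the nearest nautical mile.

2136 nmi

Δλ = -15.2779 − 13.0170 = -28.2949°.
Δφ = -28.4357 − -58.1131 = 29.6774°.
a = sin²(Δφ/2) + cos φ₁ · cos φ₂ · sin²(Δλ/2) = 0.093337.
c = 2·atan2(√a, √(1−a)) = 0.62095 rad → d = 6371·c ≈ 3956.07 km ≈ 2136.10 nmi.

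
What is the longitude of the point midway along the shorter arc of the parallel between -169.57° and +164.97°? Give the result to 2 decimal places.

Signed shortest Δλ from -169.57° to +164.97° is -25.46°.
Midpoint longitude = -169.57° + (-25.46°)/2 = -169.57° − 12.73° = -182.30°.
Normalise into (−180°, 180°]: +177.70°.
(The naïve average (-169.57 + +164.97)/2 = -2.3° is on the wrong side of the globe.)

+177.70°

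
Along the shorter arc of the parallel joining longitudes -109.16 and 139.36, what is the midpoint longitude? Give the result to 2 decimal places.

Signed shortest Δλ from -109.16° to +139.36° is -111.48°.
Midpoint longitude = -109.16° + (-111.48°)/2 = -109.16° − 55.74° = -164.90°.
(The naïve average (-109.16 + +139.36)/2 = 15.1° is on the wrong side of the globe.)

-164.90°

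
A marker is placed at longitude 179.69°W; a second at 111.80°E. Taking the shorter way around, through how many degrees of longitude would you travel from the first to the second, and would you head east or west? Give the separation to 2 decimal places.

68.51° west

Raw difference: 111.80 − -179.69 = 291.49°.
Normalise into (−180°, 180°]: 291.49° − 360° = -68.51°.
Negative ⇒ the second point lies to the west; separation 68.51°.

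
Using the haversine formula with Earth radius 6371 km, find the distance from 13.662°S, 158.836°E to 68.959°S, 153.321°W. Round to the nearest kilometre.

Δλ = -153.321 − 158.836 = -312.157°; wrapped into (−180°, 180°]: 47.843°.
Δφ = -68.959 − -13.662 = -55.297°.
a = sin²(Δφ/2) + cos φ₁ · cos φ₂ · sin²(Δλ/2) = 0.272700.
c = 2·atan2(√a, √(1−a)) = 1.09887 rad → d = 6371·c ≈ 7000.93 km.

7001 km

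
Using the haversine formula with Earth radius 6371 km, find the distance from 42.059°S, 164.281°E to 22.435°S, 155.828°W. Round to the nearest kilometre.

Δλ = -155.828 − 164.281 = -320.109°; wrapped into (−180°, 180°]: 39.891°.
Δφ = -22.435 − -42.059 = 19.624°.
a = sin²(Δφ/2) + cos φ₁ · cos φ₂ · sin²(Δλ/2) = 0.108900.
c = 2·atan2(√a, √(1−a)) = 0.67261 rad → d = 6371·c ≈ 4285.18 km.

4285 km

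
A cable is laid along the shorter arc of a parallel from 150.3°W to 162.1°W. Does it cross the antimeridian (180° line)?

Signed shortest Δλ = ((-162.1 − -150.3 + 180) mod 360) − 180 = -11.8°.
Going west by 11.8° from -150.3° reaches -162.1° without touching 180°.

No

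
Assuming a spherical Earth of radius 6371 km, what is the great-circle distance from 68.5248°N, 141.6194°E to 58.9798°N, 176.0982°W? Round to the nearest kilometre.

Δλ = -176.0982 − 141.6194 = -317.7176°; wrapped into (−180°, 180°]: 42.2824°.
Δφ = 58.9798 − 68.5248 = -9.5450°.
a = sin²(Δφ/2) + cos φ₁ · cos φ₂ · sin²(Δλ/2) = 0.031464.
c = 2·atan2(√a, √(1−a)) = 0.35665 rad → d = 6371·c ≈ 2272.21 km.

2272 km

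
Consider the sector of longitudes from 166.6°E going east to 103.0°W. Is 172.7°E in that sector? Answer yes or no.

Yes

Band width going east from +166.6° to -103.0°: ((-103.0 − 166.6) mod 360) = 90.4°.
Offset of +172.7° east of the west edge: ((172.7 − 166.6) mod 360) = 6.1°.
6.1° ≤ 90.4° ⇒ inside.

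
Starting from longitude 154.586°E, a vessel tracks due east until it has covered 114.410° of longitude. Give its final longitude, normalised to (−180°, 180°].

91.004°W

Start at +154.586°; shift +114.410° → +268.996°.
+268.996° lies outside (−180°, 180°]; subtract 360° → -91.004°.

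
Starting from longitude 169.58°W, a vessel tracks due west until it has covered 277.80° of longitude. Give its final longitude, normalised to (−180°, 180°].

Start at -169.58°; shift −277.80° → -447.38°.
-447.38° lies outside (−180°, 180°]; add 360° → -87.38°.

87.38°W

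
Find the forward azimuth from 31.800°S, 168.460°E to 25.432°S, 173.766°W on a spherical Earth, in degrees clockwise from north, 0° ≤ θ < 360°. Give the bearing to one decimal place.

Δλ = -173.766 − 168.460 = -342.226°; wrapped into (−180°, 180°]: 17.774°.
θ = atan2( sin Δλ · cos φ₂ , cos φ₁ · sin φ₂ − sin φ₁ · cos φ₂ · cos Δλ )
  = atan2(0.27568, 0.08820) = 72.259° → normalised to [0°, 360°): 72.259°.

72.3°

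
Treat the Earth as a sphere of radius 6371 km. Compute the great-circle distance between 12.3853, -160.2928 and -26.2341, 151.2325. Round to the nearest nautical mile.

3658 nmi

Δλ = 151.2325 − -160.2928 = 311.5253°; wrapped into (−180°, 180°]: -48.4747°.
Δφ = -26.2341 − 12.3853 = -38.6194°.
a = sin²(Δφ/2) + cos φ₁ · cos φ₂ · sin²(Δλ/2) = 0.256993.
c = 2·atan2(√a, √(1−a)) = 1.06327 rad → d = 6371·c ≈ 6774.12 km ≈ 3657.73 nmi.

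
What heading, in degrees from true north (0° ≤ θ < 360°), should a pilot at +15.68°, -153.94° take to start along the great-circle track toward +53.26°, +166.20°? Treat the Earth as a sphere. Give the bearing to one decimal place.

329.4°

Δλ = 166.20 − -153.94 = 320.14°; wrapped into (−180°, 180°]: -39.86°.
θ = atan2( sin Δλ · cos φ₂ , cos φ₁ · sin φ₂ − sin φ₁ · cos φ₂ · cos Δλ )
  = atan2(-0.38338, 0.64744) = -30.632° → normalised to [0°, 360°): 329.368°.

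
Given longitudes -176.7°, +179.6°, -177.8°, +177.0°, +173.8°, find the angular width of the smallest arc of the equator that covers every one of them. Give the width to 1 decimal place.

Sort the longitudes: -177.8°, -176.7°, +173.8°, +177.0°, +179.6°.
Eastward gaps between consecutive values (wrapping around): 1.1°, 350.5°, 3.2°, 2.6°, 2.6°.
Largest gap = 350.5° ⇒ minimal covering band is its complement: 360° − 350.5° = 9.5°.
Band runs from +173.8° eastward to -176.7°, crossing the antimeridian.

9.5°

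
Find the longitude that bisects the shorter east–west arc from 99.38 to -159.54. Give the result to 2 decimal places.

Signed shortest Δλ from +99.38° to -159.54° is +101.08°.
Midpoint longitude = +99.38° + (+101.08°)/2 = +99.38° + 50.54° = +149.92°.
(The naïve average (+99.38 + -159.54)/2 = -30.08° is on the wrong side of the globe.)

+149.92°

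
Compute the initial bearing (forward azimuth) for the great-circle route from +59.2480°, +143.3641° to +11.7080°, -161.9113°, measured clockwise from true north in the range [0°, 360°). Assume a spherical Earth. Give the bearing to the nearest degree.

116°

Δλ = -161.9113 − 143.3641 = -305.2754°; wrapped into (−180°, 180°]: 54.7246°.
θ = atan2( sin Δλ · cos φ₂ , cos φ₁ · sin φ₂ − sin φ₁ · cos φ₂ · cos Δλ )
  = atan2(0.79940, -0.38222) = 115.554° → normalised to [0°, 360°): 115.554°.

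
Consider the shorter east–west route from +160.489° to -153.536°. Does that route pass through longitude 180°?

Naïve |-153.536 − 160.489| = 314.025° > 180°, so the shorter arc goes the other way round — across 180°.
Signed shortest Δλ = ((-153.536 − 160.489 + 180) mod 360) − 180 = 45.975°.
Going east by 45.975° from +160.489° passes through 180° before reaching -153.536°.

Yes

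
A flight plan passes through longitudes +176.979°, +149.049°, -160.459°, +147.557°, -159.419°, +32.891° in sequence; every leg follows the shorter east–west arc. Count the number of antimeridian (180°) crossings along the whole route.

4

Leg 1: +176.979° → +149.049°, shortest Δλ = -27.93° (west) — does not cross 180°.
Leg 2: +149.049° → -160.459°, shortest Δλ = 50.492° (east) — crosses 180°.
Leg 3: -160.459° → +147.557°, shortest Δλ = -51.984° (west) — crosses 180°.
Leg 4: +147.557° → -159.419°, shortest Δλ = 53.024° (east) — crosses 180°.
Leg 5: -159.419° → +32.891°, shortest Δλ = -167.69° (west) — crosses 180°.
Total crossings: 4.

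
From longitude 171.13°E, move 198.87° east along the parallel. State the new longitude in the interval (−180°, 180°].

10.00°E

Start at +171.13°; shift +198.87° → +370.00°.
+370.00° lies outside (−180°, 180°]; subtract 360° → +10.00°.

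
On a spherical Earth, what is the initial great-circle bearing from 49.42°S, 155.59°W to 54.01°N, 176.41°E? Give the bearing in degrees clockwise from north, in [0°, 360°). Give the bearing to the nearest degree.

Δλ = 176.41 − -155.59 = 332.00°; wrapped into (−180°, 180°]: -28.00°.
θ = atan2( sin Δλ · cos φ₂ , cos φ₁ · sin φ₂ − sin φ₁ · cos φ₂ · cos Δλ )
  = atan2(-0.27588, 0.92041) = -16.685° → normalised to [0°, 360°): 343.315°.

343°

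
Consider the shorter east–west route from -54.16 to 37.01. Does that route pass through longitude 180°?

Signed shortest Δλ = ((37.01 − -54.16 + 180) mod 360) − 180 = 91.17°.
Going east by 91.17° from -54.16° reaches +37.01° without touching 180°.

No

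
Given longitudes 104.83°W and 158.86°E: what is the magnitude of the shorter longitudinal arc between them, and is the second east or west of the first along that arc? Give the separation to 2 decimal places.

96.31° west

Raw difference: 158.86 − -104.83 = 263.69°.
Normalise into (−180°, 180°]: 263.69° − 360° = -96.31°.
Negative ⇒ the second point lies to the west; separation 96.31°.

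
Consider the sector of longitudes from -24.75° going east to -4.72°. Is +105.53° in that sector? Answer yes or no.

Band width going east from -24.75° to -4.72°: ((-4.72 − -24.75) mod 360) = 20.03°.
Offset of +105.53° east of the west edge: ((105.53 − -24.75) mod 360) = 130.28°.
130.28° > 20.03° ⇒ outside.

No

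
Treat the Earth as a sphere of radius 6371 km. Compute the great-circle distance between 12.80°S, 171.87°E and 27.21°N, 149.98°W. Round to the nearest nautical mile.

Δλ = -149.98 − 171.87 = -321.85°; wrapped into (−180°, 180°]: 38.15°.
Δφ = 27.21 − -12.80 = 40.01°.
a = sin²(Δφ/2) + cos φ₁ · cos φ₂ · sin²(Δλ/2) = 0.209656.
c = 2·atan2(√a, √(1−a)) = 0.95122 rad → d = 6371·c ≈ 6060.25 km ≈ 3272.27 nmi.

3272 nmi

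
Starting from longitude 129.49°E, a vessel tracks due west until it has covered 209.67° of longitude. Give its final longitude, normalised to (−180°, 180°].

Start at +129.49°; shift −209.67° → -80.18°.
-80.18° already lies in (−180°, 180°].

80.18°W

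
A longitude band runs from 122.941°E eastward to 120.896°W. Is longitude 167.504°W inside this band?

Band width going east from +122.941° to -120.896°: ((-120.896 − 122.941) mod 360) = 116.163°.
Offset of -167.504° east of the west edge: ((-167.504 − 122.941) mod 360) = 69.555°.
69.555° ≤ 116.163° ⇒ inside.

Yes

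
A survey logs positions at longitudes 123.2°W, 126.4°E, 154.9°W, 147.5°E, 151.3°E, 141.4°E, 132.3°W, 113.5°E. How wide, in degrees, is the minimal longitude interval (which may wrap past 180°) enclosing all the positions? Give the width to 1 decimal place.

Sort the longitudes: -154.9°, -132.3°, -123.2°, +113.5°, +126.4°, +141.4°, +147.5°, +151.3°.
Eastward gaps between consecutive values (wrapping around): 22.6°, 9.1°, 236.7°, 12.9°, 15.0°, 6.1°, 3.8°, 53.8°.
Largest gap = 236.7° ⇒ minimal covering band is its complement: 360° − 236.7° = 123.3°.
Band runs from +113.5° eastward to -123.2°, crossing the antimeridian.

123.3°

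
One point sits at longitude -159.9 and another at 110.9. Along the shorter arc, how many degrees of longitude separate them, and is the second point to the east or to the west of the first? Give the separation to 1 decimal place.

Raw difference: 110.9 − -159.9 = 270.8°.
Normalise into (−180°, 180°]: 270.8° − 360° = -89.2°.
Negative ⇒ the second point lies to the west; separation 89.2°.

89.2° west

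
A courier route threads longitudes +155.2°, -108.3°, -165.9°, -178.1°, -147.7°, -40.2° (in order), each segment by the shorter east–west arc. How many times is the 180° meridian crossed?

Leg 1: +155.2° → -108.3°, shortest Δλ = 96.5° (east) — crosses 180°.
Leg 2: -108.3° → -165.9°, shortest Δλ = -57.6° (west) — does not cross 180°.
Leg 3: -165.9° → -178.1°, shortest Δλ = -12.2° (west) — does not cross 180°.
Leg 4: -178.1° → -147.7°, shortest Δλ = 30.4° (east) — does not cross 180°.
Leg 5: -147.7° → -40.2°, shortest Δλ = 107.5° (east) — does not cross 180°.
Total crossings: 1.

1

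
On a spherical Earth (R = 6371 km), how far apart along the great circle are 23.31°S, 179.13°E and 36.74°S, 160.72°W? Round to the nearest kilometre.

Δλ = -160.72 − 179.13 = -339.85°; wrapped into (−180°, 180°]: 20.15°.
Δφ = -36.74 − -23.31 = -13.43°.
a = sin²(Δφ/2) + cos φ₁ · cos φ₂ · sin²(Δλ/2) = 0.036195.
c = 2·atan2(√a, √(1−a)) = 0.38283 rad → d = 6371·c ≈ 2439.03 km.

2439 km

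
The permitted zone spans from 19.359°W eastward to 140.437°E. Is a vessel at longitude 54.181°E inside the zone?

Band width going east from -19.359° to +140.437°: ((140.437 − -19.359) mod 360) = 159.796°.
Offset of +54.181° east of the west edge: ((54.181 − -19.359) mod 360) = 73.540°.
73.540° ≤ 159.796° ⇒ inside.

Yes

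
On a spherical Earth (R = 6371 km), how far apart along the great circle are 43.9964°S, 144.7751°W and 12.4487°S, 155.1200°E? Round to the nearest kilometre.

Δλ = 155.1200 − -144.7751 = 299.8951°; wrapped into (−180°, 180°]: -60.1049°.
Δφ = -12.4487 − -43.9964 = 31.5477°.
a = sin²(Δφ/2) + cos φ₁ · cos φ₂ · sin²(Δλ/2) = 0.250072.
c = 2·atan2(√a, √(1−a)) = 1.04736 rad → d = 6371·c ≈ 6672.76 km.

6673 km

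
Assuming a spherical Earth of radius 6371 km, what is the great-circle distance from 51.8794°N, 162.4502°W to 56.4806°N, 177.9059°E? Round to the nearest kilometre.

1371 km

Δλ = 177.9059 − -162.4502 = 340.3561°; wrapped into (−180°, 180°]: -19.6439°.
Δφ = 56.4806 − 51.8794 = 4.6012°.
a = sin²(Δφ/2) + cos φ₁ · cos φ₂ · sin²(Δλ/2) = 0.011531.
c = 2·atan2(√a, √(1−a)) = 0.21518 rad → d = 6371·c ≈ 1370.94 km.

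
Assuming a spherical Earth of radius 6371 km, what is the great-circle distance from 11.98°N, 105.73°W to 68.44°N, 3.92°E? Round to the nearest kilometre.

9547 km

Δλ = 3.92 − -105.73 = 109.65°.
Δφ = 68.44 − 11.98 = 56.46°.
a = sin²(Δφ/2) + cos φ₁ · cos φ₂ · sin²(Δλ/2) = 0.463917.
c = 2·atan2(√a, √(1−a)) = 1.49857 rad → d = 6371·c ≈ 9547.37 km.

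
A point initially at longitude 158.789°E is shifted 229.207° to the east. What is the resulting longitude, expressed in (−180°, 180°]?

27.996°E

Start at +158.789°; shift +229.207° → +387.996°.
+387.996° lies outside (−180°, 180°]; subtract 360° → +27.996°.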